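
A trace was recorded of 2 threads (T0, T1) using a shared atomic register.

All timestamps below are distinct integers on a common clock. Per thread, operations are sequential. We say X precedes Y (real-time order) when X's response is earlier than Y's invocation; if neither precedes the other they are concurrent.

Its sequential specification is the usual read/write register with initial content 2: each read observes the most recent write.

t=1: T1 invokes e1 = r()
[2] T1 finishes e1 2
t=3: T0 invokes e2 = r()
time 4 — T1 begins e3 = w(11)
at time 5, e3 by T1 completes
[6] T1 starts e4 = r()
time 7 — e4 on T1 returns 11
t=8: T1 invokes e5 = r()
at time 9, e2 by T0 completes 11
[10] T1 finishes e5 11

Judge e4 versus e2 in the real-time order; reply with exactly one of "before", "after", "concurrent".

e4 spans [6,7], e2 spans [3,9]
the intervals overlap in both directions

concurrent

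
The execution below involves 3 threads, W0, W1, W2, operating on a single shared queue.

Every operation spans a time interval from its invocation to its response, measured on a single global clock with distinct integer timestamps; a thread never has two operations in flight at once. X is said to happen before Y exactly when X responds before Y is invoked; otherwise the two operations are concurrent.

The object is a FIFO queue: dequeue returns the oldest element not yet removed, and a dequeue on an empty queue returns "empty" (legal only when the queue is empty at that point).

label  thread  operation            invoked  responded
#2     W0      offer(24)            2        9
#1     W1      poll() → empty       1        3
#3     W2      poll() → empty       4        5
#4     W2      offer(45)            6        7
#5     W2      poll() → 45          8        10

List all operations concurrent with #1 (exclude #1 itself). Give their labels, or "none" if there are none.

concurrent with #1 ([1,3]): every op whose interval crosses 1..3
#2 [2,9]: concurrent
#3 [4,5]: after
#4 [6,7]: after
#5 [8,10]: after

#2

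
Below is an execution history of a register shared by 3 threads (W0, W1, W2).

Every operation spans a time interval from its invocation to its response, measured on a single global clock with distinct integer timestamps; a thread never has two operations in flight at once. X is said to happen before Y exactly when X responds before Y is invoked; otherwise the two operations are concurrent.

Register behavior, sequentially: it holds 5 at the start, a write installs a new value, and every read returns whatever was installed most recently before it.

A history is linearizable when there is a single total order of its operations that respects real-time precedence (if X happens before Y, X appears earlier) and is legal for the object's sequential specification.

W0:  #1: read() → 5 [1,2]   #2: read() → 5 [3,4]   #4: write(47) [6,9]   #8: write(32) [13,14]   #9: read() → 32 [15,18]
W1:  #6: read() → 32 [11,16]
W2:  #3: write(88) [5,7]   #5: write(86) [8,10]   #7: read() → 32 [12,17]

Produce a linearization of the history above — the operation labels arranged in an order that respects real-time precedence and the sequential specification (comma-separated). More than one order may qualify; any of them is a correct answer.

#1, #2, #3, #4, #5, #8, #6, #7, #9

after step 1 (#1 read() → 5): value 5
after step 2 (#2 read() → 5): value 5
after step 3 (#3 write(88)): value 88
after step 4 (#4 write(47)): value 47
after step 5 (#5 write(86)): value 86
after step 6 (#8 write(32)): value 32
after step 7 (#6 read() → 32): value 32
after step 8 (#7 read() → 32): value 32
after step 9 (#9 read() → 32): value 32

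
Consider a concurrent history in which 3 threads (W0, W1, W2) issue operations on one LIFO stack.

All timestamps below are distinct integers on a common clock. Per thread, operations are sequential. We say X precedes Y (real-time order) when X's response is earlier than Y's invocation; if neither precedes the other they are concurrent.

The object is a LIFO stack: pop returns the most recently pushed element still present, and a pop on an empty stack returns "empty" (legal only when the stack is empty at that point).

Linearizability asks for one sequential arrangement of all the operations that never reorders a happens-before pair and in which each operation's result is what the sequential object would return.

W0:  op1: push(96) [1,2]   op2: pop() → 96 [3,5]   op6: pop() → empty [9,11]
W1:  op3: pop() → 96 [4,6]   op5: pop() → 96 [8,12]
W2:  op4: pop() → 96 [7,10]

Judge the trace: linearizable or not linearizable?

events 1..5 are fine; event 6 — the response of op3 at time 6 — makes the prefix non-linearizable
no legal order exists: 2 real-time-consistent candidates over 3 completed LIFO stack operations, all rejected
take op1, op2, op3: step 3 already fails, because op3 pop() → 96 cannot occur there
take op1, op3, op2: step 3 already fails, because op2 pop() → 96 cannot occur there

not linearizable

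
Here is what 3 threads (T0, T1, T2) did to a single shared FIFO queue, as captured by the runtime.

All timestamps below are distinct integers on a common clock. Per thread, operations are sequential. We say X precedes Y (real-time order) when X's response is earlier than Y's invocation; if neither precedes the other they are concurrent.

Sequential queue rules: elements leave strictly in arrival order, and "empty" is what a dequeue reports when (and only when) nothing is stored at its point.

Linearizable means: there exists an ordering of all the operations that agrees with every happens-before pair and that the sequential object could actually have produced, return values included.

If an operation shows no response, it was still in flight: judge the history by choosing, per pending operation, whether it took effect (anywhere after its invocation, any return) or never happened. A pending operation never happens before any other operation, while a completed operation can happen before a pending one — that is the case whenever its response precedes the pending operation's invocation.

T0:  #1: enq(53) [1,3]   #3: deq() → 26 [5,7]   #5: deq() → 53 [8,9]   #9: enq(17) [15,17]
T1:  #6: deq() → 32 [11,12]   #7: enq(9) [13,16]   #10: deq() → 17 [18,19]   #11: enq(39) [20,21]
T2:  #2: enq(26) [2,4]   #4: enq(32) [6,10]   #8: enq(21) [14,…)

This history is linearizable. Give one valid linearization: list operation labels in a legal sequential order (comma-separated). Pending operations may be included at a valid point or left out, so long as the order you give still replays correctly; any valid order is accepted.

step 1: #2 enq(26) — queue <26>
step 2: #1 enq(53) — queue <26,53>
step 3: #3 deq() → 26 — queue <53>
step 4: #4 enq(32) — queue <53,32>
step 5: #5 deq() → 53 — queue <32>
step 6: #6 deq() → 32 — queue <>
step 7: #9 enq(17) — queue <17>
step 8: #7 enq(9) — queue <17,9>
step 9: #8 enq(21) (pending, included) — queue <17,9,21>
step 10: #10 deq() → 17 — queue <9,21>
step 11: #11 enq(39) — queue <9,21,39>

#2, #1, #3, #4, #5, #6, #9, #7, #8, #10, #11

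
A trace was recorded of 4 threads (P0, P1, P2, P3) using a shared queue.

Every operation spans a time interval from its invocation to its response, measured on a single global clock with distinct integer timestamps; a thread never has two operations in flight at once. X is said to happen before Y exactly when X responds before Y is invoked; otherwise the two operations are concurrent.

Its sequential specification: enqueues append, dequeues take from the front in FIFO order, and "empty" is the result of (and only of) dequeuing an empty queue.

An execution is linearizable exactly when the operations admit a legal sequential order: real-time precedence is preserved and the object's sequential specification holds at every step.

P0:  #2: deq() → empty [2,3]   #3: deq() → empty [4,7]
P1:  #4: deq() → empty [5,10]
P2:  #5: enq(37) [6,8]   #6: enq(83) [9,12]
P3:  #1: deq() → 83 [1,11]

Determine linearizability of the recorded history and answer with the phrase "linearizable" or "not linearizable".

not linearizable

events 1..10 are fine; event 11 — the response of #1 at time 11 — makes the prefix non-linearizable
all 30 real-time-respecting orders fail — 5 completed queue operations, no legal replay
every completion of the 1 pending operation (#6) was checked; none linearizes
one such order, #1, #2, #3, #4, #5 (pending dropped), breaks at step 1 where #1 deq() → 83 is illegal
one such order, #1, #2, #3, #5, #4 (pending dropped), breaks at step 1 where #1 deq() → 83 is illegal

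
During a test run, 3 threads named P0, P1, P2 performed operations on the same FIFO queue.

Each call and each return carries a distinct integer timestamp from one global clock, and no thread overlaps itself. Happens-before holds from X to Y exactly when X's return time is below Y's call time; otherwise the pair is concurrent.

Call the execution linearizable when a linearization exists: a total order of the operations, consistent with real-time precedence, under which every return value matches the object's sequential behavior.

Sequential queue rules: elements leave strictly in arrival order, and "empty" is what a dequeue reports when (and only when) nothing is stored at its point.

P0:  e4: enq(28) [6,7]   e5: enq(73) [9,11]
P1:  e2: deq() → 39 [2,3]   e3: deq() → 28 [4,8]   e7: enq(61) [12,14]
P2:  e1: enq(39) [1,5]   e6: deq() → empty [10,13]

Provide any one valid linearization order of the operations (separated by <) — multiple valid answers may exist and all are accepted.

e1 < e2 < e4 < e3 < e6 < e5 < e7

after step 1 (e1 enq(39)): queue <39>
after step 2 (e2 deq() → 39): queue <>
after step 3 (e4 enq(28)): queue <28>
after step 4 (e3 deq() → 28): queue <>
after step 5 (e6 deq() → empty): queue <>
after step 6 (e5 enq(73)): queue <73>
after step 7 (e7 enq(61)): queue <73,61>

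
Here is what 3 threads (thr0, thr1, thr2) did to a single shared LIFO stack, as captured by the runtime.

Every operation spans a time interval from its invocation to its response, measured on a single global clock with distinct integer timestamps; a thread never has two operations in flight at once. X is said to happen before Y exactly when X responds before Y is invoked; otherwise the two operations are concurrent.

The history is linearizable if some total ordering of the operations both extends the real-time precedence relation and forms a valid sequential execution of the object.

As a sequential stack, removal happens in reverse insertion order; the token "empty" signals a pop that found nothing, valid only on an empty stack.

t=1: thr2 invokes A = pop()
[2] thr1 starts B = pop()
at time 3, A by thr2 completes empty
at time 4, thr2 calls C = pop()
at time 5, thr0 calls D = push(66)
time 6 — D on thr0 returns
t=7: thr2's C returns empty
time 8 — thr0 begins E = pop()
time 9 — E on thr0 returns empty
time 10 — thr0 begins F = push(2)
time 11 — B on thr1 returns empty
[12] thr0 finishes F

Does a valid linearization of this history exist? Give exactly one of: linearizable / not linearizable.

not linearizable

the violation lands at event 11, B's response at time 11: events 1..10 linearize, events 1..11 do not
10 orders of the 5 completed LIFO stack ops respect real time; none is legal
no escape via the 1 pending operation (F): every completion choice fails
sample order A, B, C, D, E (pending dropped) stalls at step 5 — E pop() → empty has no legal effect
sample order A, B, D, C, E (pending dropped) stalls at step 4 — C pop() → empty has no legal effect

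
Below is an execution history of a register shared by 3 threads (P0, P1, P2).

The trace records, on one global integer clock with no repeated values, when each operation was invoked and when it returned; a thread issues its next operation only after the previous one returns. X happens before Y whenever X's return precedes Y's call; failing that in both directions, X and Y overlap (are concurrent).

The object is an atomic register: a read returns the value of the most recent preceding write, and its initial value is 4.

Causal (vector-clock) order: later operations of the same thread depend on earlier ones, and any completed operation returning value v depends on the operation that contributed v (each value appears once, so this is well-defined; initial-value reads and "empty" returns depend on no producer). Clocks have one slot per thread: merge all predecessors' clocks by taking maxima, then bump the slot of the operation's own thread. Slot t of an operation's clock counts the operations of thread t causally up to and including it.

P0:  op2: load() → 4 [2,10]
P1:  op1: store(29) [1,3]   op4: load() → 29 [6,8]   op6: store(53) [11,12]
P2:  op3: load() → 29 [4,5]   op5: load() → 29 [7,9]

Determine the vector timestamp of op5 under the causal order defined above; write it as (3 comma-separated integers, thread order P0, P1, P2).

(0, 1, 2)

op1, invoked 1, has no incoming edges; only P1's bump applies → (0, 1, 0)
op2, invoked 2, has no incoming edges; only P0's bump applies → (1, 0, 0)
from VC(op1)=(0, 1, 0), op3 (invoked 4) maxes components and bumps P2 → (0, 1, 1)
from VC(op1)=(0, 1, 0), op4 (invoked 6) maxes components and bumps P1 → (0, 2, 0)
from VC(op1)=(0, 1, 0), VC(op3)=(0, 1, 1), op5 (invoked 7) maxes components and bumps P2 → (0, 1, 2)
from VC(op4)=(0, 2, 0), op6 (invoked 11) maxes components and bumps P1 → (0, 3, 0)
target: VC(op5) = (0, 1, 2)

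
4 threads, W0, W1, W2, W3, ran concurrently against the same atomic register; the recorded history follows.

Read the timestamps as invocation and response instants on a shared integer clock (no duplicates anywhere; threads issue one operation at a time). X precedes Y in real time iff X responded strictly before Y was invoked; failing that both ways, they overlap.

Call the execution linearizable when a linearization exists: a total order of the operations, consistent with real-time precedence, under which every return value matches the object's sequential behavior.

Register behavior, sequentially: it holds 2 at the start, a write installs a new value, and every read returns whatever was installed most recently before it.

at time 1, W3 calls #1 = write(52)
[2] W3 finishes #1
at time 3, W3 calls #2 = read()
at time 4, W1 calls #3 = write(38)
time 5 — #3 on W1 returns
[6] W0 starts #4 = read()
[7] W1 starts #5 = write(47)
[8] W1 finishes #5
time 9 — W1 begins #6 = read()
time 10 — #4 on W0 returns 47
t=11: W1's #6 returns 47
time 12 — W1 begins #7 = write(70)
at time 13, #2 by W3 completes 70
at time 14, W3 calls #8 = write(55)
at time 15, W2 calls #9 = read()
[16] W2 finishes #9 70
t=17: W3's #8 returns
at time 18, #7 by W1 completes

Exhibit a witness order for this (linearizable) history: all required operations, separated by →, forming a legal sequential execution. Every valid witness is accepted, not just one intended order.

#1 → #3 → #5 → #4 → #6 → #7 → #2 → #9 → #8

1. #1 write(52), leaving value 52
2. #3 write(38), leaving value 38
3. #5 write(47), leaving value 47
4. #4 read() → 47, leaving value 47
5. #6 read() → 47, leaving value 47
6. #7 write(70), leaving value 70
7. #2 read() → 70, leaving value 70
8. #9 read() → 70, leaving value 70
9. #8 write(55), leaving value 55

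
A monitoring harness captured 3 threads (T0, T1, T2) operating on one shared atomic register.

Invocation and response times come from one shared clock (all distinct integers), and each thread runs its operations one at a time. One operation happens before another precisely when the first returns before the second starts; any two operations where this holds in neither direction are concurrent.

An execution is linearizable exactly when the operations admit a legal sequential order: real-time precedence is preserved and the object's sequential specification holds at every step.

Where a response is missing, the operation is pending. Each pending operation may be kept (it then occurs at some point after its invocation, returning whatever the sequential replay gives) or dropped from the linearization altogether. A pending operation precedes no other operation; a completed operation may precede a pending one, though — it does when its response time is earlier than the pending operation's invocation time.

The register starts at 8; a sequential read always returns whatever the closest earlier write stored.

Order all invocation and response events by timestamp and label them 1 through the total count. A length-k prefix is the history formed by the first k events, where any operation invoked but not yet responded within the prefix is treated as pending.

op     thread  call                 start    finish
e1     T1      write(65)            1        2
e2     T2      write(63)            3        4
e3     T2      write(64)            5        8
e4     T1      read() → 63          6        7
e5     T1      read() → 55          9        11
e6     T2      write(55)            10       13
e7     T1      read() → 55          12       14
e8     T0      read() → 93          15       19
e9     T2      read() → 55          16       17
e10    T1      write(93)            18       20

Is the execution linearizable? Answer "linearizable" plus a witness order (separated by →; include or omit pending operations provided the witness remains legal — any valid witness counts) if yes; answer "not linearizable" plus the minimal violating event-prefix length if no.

step 1: e1 write(65) — value 65
step 2: e2 write(63) — value 63
step 3: e4 read() → 63 — value 63
step 4: e3 write(64) — value 64
step 5: e6 write(55) — value 55
step 6: e5 read() → 55 — value 55
step 7: e7 read() → 55 — value 55
step 8: e9 read() → 55 — value 55
step 9: e10 write(93) — value 93
step 10: e8 read() → 93 — value 93

linearizable — witness: e1 → e2 → e4 → e3 → e6 → e5 → e7 → e9 → e10 → e8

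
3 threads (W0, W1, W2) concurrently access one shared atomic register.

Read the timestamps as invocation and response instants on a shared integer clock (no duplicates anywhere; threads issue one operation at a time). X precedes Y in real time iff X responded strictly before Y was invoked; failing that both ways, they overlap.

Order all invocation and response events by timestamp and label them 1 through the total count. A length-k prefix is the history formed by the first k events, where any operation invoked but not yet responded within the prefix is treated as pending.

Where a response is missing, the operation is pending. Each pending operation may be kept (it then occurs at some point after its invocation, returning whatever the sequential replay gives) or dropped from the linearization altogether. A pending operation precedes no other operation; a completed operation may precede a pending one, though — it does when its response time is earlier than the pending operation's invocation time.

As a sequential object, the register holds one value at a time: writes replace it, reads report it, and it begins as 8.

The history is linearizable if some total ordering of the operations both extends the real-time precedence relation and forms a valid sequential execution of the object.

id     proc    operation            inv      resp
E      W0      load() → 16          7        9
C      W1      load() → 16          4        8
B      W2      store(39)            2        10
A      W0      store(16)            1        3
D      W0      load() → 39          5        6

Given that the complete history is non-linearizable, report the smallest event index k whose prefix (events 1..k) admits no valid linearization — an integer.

9

events 1..8 are still linearizable — one witness is A, C, B, D:
after step 1 (A store(16)): value 16
after step 2 (C load() → 16): value 16
after step 3 (B store(39) (pending, included)): value 39
after step 4 (D load() → 39): value 39
at event 9 (E's time-9 response) nothing linearizes any more
include/drop combinations of the 1 pending operation (B) were all tried; none helps
sample order A, C, D, E (pending dropped) stalls at step 3 — D load() → 39 has no legal effect
sample order A, D, C, E (pending dropped) stalls at step 2 — D load() → 39 has no legal effect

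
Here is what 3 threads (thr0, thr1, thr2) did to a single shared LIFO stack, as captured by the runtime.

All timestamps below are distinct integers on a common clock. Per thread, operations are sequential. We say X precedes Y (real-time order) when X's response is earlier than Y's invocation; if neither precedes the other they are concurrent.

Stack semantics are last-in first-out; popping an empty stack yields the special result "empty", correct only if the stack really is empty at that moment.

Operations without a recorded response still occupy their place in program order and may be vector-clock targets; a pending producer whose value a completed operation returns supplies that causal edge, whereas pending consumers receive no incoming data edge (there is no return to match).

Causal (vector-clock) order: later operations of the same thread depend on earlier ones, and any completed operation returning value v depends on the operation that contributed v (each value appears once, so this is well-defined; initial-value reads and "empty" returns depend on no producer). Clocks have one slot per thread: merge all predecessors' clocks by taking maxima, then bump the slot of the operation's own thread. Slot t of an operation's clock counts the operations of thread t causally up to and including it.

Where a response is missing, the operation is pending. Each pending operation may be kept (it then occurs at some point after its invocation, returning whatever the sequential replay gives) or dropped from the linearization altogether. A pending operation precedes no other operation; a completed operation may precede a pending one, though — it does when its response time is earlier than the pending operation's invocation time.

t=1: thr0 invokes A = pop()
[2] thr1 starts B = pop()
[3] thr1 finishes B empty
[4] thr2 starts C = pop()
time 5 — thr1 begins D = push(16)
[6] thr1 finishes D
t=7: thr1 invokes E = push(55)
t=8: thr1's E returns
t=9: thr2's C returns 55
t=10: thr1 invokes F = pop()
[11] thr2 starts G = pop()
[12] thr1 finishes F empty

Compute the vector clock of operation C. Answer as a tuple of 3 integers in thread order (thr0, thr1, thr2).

B (invocation 2): nothing precedes it; thr1's component alone gives (0, 1, 0)
A (invocation 1): nothing precedes it; thr0's component alone gives (1, 0, 0)
invoked at 5, D merges VC(B)=(0, 1, 0) and bumps thr1's slot → (0, 2, 0)
invoked at 7, E merges VC(D)=(0, 2, 0) and bumps thr1's slot → (0, 3, 0)
invoked at 4, C merges VC(E)=(0, 3, 0) and bumps thr2's slot → (0, 3, 1)
invoked at 10, F merges VC(E)=(0, 3, 0) and bumps thr1's slot → (0, 4, 0)
invoked at 11, G merges VC(C)=(0, 3, 1) and bumps thr2's slot → (0, 3, 2)
target: VC(C) = (0, 3, 1)

(0, 3, 1)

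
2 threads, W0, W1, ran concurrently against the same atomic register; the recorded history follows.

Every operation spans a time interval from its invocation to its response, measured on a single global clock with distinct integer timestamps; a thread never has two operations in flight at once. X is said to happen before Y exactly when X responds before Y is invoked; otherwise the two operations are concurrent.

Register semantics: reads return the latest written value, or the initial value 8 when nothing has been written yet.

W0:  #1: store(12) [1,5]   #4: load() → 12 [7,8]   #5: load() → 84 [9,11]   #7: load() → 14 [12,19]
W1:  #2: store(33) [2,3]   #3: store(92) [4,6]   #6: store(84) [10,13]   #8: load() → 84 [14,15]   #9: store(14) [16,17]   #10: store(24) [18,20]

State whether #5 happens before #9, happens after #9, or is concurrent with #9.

before

#5 spans [9,11], #9 spans [16,17]
resp(#5)=11 < inv(#9)=16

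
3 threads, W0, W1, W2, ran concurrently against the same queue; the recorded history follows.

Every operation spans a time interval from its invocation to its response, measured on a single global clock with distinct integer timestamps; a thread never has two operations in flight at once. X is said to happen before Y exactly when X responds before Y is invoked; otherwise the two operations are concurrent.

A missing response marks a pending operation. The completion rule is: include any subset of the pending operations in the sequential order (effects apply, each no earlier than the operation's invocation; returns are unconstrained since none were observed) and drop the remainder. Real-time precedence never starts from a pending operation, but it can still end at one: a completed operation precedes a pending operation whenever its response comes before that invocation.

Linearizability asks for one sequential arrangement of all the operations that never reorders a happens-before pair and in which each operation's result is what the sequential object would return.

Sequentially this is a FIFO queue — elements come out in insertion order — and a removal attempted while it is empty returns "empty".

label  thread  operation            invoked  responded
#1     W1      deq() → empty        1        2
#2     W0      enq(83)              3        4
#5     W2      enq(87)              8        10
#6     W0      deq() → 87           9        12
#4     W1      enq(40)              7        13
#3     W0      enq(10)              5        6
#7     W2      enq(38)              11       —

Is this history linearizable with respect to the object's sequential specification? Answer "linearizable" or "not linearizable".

already the first 12 events (up to #6's response at time 12) admit no linearization; the first 11 still do
5 completed operations, 2 real-time-consistent orders — every queue replay fails
no escape via the 2 pending operations (#4, #7): every completion choice fails
take #1, #2, #3, #5, #6 (pending dropped): step 5 already fails, because #6 deq() → 87 cannot occur there
take #1, #2, #3, #6, #5 (pending dropped): step 4 already fails, because #6 deq() → 87 cannot occur there

not linearizable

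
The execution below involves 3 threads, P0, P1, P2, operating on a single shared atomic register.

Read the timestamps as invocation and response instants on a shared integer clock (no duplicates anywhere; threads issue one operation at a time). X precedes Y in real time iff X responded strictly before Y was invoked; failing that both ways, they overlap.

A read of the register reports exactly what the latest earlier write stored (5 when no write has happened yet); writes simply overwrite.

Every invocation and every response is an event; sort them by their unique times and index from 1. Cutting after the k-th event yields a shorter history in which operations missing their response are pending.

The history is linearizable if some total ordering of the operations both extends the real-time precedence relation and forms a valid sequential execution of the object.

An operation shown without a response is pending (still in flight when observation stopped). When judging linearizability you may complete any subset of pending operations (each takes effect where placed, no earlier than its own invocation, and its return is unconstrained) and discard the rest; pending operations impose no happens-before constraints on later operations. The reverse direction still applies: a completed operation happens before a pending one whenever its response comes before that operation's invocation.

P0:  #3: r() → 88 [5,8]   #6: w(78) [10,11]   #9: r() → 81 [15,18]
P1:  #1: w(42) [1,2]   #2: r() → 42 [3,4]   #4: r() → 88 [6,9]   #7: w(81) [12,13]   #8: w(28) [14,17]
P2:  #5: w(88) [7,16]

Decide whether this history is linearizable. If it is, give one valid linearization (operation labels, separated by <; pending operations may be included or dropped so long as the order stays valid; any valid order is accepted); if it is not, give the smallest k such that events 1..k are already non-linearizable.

linearizable — witness: #1 < #2 < #5 < #3 < #4 < #6 < #7 < #9 < #8

step 1: #1 w(42) — value 42
step 2: #2 r() → 42 — value 42
step 3: #5 w(88) — value 88
step 4: #3 r() → 88 — value 88
step 5: #4 r() → 88 — value 88
step 6: #6 w(78) — value 78
step 7: #7 w(81) — value 81
step 8: #9 r() → 81 — value 81
step 9: #8 w(28) — value 28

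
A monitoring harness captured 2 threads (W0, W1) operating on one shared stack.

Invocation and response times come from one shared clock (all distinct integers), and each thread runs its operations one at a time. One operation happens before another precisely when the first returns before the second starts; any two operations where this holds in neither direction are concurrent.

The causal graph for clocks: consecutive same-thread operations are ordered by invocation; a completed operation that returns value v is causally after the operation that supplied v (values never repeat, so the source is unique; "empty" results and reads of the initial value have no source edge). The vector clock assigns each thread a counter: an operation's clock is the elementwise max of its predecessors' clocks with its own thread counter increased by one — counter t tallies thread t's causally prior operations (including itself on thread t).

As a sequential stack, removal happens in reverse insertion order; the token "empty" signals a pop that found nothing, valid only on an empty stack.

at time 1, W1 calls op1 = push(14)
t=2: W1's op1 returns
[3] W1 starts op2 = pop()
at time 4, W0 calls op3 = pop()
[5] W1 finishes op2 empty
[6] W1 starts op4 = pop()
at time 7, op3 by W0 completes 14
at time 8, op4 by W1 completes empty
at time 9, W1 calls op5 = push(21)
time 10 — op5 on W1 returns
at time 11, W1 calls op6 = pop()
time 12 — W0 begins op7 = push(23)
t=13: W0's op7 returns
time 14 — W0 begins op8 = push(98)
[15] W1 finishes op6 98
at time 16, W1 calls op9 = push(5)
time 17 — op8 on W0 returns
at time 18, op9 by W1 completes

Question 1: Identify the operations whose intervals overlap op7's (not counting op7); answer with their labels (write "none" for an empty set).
Answer: op6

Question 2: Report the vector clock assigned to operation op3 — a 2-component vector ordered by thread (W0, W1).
Answer: (1, 1)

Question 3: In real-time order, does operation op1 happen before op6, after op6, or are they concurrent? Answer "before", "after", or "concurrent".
Answer: before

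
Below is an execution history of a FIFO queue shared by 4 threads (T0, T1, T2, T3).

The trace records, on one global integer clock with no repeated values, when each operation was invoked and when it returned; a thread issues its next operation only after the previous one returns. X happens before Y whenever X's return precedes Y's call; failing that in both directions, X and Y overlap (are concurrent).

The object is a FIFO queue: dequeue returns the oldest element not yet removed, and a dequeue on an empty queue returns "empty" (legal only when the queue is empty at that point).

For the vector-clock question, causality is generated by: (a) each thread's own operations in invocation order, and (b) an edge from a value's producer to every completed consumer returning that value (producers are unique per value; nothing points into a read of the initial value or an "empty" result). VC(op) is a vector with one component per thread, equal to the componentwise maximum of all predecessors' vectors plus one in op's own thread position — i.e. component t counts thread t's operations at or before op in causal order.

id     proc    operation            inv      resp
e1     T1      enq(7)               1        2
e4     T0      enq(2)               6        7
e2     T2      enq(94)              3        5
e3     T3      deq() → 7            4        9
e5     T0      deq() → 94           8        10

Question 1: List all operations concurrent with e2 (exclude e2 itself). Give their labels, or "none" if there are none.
concurrent with e2 ([3,5]): every op whose interval crosses 3..5
e1 [1,2]: before
e3 [4,9]: concurrent
e4 [6,7]: after
e5 [8,10]: after

e3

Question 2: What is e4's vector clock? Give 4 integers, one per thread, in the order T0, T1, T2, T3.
VC(e2, invoked at 3): no causal predecessors; +1 on T2 → (0, 0, 1, 0)
VC(e1, invoked at 1): no causal predecessors; +1 on T1 → (0, 1, 0, 0)
VC(e4, invoked at 6): no causal predecessors; +1 on T0 → (1, 0, 0, 0)
e3, invoked 4, takes VC(e1)=(0, 1, 0, 0) under max, adds 1 for T3 → (0, 1, 0, 1)
e5, invoked 8, takes VC(e2)=(0, 0, 1, 0), VC(e4)=(1, 0, 0, 0) under max, adds 1 for T0 → (2, 0, 1, 0)
target: VC(e4) = (1, 0, 0, 0)

(1, 0, 0, 0)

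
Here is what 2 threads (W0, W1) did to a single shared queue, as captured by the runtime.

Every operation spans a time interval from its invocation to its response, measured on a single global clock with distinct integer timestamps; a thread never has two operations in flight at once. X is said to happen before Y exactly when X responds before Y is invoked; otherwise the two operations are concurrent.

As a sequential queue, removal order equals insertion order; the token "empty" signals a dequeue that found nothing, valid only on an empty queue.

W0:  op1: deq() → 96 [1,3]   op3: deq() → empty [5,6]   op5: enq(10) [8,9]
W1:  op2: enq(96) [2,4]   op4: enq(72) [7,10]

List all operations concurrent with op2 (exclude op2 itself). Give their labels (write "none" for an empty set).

op1

op2 spans [2,4]: anything still running between times 2 and 4 counts as concurrent
op1 [1,3]: concurrent
op3 [5,6]: after
op4 [7,10]: after
op5 [8,9]: after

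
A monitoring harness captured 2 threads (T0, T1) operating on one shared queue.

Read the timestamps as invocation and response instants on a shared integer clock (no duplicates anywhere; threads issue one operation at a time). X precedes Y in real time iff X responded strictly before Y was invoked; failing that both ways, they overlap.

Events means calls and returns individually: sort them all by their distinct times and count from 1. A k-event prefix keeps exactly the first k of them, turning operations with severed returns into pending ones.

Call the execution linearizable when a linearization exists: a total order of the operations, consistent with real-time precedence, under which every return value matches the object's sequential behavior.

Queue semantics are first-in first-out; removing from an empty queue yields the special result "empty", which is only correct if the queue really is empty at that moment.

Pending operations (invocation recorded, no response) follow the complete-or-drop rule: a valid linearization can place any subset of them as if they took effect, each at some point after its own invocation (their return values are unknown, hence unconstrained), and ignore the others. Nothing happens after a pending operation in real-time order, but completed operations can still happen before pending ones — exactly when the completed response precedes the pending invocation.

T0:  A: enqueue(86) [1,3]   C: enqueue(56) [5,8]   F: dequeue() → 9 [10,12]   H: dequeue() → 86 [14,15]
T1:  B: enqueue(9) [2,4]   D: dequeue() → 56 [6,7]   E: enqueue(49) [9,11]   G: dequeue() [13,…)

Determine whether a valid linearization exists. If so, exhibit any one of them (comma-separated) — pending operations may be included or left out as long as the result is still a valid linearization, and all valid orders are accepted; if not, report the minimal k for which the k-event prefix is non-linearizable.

events 1..6 are fine; event 7 — the response of D at time 7 — makes the prefix non-linearizable
no legal order exists: 2 real-time-consistent candidates over 3 completed queue operations, all rejected
every completion of the 1 pending operation (C) was checked; none linearizes
sample order A, B, D (pending dropped) stalls at step 3 — D dequeue() → 56 has no legal effect
sample order B, A, D (pending dropped) stalls at step 3 — D dequeue() → 56 has no legal effect

not linearizable — minimal violating prefix: 7 events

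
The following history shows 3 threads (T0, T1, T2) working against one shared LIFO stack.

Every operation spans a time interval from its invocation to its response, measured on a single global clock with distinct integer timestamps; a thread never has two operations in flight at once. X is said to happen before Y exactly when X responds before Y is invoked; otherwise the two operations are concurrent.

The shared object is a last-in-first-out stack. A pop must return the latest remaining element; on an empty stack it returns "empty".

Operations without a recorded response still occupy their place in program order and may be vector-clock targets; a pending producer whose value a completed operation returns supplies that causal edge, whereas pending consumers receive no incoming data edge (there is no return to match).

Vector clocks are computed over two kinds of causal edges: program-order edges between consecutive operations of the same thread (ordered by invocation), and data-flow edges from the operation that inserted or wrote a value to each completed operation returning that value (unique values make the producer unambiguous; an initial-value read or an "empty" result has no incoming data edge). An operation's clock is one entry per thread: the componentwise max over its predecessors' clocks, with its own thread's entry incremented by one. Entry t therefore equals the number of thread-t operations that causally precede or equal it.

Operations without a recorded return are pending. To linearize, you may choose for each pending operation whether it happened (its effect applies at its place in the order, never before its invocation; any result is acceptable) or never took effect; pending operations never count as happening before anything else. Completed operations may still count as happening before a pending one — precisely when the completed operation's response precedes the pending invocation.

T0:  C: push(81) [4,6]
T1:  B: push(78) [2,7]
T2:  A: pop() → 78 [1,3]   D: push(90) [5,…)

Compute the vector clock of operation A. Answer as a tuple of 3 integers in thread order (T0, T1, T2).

(0, 1, 1)

B (invocation 2): nothing precedes it; T1's component alone gives (0, 1, 0)
C (invocation 4): nothing precedes it; T0's component alone gives (1, 0, 0)
merge at A (invoked 1): VC(B)=(0, 1, 0), own-thread bump on T2 → (0, 1, 1)
merge at D (invoked 5): VC(A)=(0, 1, 1), own-thread bump on T2 → (0, 1, 2)
target: VC(A) = (0, 1, 1)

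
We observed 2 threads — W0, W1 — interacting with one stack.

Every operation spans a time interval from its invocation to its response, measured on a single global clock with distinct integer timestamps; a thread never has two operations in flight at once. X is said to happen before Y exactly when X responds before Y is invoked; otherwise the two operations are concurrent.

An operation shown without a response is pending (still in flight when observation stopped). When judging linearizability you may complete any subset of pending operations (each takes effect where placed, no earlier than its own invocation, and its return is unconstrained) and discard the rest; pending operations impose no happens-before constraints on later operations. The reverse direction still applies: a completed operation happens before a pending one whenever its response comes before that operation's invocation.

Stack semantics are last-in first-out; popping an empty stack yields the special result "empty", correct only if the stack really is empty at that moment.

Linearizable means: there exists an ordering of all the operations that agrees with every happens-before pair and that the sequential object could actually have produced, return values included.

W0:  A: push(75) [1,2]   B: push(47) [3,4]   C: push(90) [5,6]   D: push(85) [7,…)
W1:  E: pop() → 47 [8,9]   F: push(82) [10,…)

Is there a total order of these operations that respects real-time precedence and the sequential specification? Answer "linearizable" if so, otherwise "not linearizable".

cut after 8 events: linearizable; cut after 9 events (E responds, time 9): not linearizable
exactly one order of the 4 completed ops respects real time; the stack replay fails
including or dropping the 1 pending operation (D) in any combination fails
take A, B, C, E (pending dropped): step 4 already fails, because E pop() → 47 cannot occur there

not linearizable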